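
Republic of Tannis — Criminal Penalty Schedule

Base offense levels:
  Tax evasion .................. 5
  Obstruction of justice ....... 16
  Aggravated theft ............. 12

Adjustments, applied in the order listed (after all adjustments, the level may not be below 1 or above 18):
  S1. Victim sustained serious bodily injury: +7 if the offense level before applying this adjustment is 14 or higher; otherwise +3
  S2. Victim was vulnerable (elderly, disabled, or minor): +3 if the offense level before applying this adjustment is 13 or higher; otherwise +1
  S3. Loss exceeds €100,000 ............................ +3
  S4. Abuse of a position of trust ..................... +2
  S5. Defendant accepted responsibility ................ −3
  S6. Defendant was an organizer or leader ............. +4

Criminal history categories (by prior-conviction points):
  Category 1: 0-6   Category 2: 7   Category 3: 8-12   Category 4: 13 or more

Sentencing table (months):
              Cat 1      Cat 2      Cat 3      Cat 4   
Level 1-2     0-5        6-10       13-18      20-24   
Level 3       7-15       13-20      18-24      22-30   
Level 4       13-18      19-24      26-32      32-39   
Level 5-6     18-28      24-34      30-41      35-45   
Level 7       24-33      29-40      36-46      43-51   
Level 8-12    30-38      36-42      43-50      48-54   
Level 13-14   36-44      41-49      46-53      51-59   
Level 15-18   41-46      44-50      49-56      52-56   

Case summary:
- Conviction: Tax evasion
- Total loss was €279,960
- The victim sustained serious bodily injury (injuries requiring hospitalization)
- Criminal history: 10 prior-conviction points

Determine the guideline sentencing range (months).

Base offense level for tax evasion: 5.
S1 applies (level before this adjustment is 5 < 14, so +3): 5 + 3 = 8.
S3 applies: 8 + 3 = 11.
S4 does not apply.
S5 does not apply.
S6 does not apply.
Final offense level: 11.
Criminal history: 10 prior points → Category 3 (8-12).
Level 11 falls in the 8-12 band.
Grid: Level 8-12 × Category 3 = 43-50 months.

43-50 months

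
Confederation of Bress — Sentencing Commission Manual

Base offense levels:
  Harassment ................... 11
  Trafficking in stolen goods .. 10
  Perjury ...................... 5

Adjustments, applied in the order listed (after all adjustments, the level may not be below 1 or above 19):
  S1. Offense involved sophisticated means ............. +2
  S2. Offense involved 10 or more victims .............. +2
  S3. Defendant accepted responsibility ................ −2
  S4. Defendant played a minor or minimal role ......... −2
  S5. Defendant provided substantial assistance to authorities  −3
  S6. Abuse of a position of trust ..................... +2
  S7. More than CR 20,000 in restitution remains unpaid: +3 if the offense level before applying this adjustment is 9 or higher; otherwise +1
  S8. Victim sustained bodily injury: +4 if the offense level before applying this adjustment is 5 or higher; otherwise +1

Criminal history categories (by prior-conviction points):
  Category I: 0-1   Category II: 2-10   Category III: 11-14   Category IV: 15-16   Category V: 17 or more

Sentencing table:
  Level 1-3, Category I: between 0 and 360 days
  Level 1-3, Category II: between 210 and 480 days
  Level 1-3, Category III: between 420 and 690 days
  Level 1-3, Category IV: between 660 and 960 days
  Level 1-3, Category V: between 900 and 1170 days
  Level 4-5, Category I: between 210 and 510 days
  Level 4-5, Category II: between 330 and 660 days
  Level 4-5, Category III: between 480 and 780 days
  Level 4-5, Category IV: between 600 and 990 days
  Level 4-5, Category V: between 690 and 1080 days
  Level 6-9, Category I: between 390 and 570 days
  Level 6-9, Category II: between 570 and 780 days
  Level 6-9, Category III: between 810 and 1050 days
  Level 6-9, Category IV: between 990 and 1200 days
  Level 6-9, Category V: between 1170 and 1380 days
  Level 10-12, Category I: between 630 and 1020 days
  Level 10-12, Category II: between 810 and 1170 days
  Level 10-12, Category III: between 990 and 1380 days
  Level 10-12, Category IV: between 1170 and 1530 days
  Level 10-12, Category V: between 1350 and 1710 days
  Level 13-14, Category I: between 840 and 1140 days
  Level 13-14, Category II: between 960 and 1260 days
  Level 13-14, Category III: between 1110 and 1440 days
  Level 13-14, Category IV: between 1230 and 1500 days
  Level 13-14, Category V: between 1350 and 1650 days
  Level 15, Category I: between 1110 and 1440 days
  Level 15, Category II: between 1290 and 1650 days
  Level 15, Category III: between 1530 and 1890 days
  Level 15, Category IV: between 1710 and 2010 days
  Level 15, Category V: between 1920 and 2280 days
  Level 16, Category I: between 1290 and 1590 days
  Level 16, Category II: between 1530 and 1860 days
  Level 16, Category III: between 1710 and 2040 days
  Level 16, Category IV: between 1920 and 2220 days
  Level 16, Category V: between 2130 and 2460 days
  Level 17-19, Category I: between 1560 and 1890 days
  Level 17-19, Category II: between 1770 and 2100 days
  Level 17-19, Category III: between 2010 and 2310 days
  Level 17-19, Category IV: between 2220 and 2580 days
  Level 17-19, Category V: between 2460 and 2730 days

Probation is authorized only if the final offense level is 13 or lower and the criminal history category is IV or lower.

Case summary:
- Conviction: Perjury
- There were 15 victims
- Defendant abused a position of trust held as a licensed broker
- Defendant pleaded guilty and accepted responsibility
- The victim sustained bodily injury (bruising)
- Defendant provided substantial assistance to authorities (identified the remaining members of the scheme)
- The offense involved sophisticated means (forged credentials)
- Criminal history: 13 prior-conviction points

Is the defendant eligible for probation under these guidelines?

Base offense level for perjury: 5.
S1 applies: 5 + 2 = 7.
S2 applies: 7 + 2 = 9.
S3 applies: 9 − 2 = 7.
S5 applies: 7 − 3 = 4.
S6 applies: 4 + 2 = 6.
S7 does not apply.
S8 applies (level before this adjustment is 6 ≥ 5, so +4): 6 + 4 = 10.
Final offense level: 10.
Criminal history: 13 prior points → Category III (11-14).
Level 10 falls in the 10-12 band.
Grid: Level 10-12 × Category III = 990-1380 days.
Probation check: level 10 ≤ 13 and category III ≤ IV → eligible.

Yes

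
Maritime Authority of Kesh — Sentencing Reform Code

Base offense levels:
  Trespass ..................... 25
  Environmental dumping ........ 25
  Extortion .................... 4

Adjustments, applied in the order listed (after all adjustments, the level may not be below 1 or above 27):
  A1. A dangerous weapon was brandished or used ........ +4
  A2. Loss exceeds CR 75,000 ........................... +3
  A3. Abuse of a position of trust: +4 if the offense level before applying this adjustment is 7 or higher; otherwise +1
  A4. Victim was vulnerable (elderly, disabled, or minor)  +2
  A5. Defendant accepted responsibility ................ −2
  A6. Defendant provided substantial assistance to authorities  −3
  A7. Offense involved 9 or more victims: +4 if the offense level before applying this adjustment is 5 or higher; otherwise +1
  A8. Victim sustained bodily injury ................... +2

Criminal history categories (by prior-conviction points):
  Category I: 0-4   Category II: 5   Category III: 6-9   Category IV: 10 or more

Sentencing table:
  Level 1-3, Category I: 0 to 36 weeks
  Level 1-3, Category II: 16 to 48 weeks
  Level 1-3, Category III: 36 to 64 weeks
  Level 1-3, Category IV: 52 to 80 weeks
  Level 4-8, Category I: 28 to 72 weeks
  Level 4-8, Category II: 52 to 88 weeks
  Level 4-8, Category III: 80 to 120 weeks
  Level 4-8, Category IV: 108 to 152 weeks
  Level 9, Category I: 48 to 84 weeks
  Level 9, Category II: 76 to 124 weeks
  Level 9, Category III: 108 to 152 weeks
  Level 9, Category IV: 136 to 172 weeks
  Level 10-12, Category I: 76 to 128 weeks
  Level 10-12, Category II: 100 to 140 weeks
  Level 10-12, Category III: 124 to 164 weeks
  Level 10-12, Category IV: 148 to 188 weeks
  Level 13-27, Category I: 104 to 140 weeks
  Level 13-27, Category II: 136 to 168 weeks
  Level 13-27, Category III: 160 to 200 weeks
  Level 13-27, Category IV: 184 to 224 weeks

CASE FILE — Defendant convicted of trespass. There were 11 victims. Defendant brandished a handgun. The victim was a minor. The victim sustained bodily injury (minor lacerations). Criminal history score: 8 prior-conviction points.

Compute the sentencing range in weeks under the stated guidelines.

160-200 weeks

Base offense level for trespass: 25.
A1 applies: 25 + 4 = 29.
A2 does not apply.
A3 does not apply.
A4 applies: 29 + 2 = 31.
A6 does not apply.
A7 applies (level before this adjustment is 31 ≥ 5, so +4): 31 + 4 = 35.
A8 applies: 35 + 2 = 37.
Level 37 exceeds the maximum of 27; capped at 27.
Final offense level: 27.
Criminal history: 8 prior points → Category III (6-9).
Level 27 falls in the 13-27 band.
Grid: Level 13-27 × Category III = 160-200 weeks.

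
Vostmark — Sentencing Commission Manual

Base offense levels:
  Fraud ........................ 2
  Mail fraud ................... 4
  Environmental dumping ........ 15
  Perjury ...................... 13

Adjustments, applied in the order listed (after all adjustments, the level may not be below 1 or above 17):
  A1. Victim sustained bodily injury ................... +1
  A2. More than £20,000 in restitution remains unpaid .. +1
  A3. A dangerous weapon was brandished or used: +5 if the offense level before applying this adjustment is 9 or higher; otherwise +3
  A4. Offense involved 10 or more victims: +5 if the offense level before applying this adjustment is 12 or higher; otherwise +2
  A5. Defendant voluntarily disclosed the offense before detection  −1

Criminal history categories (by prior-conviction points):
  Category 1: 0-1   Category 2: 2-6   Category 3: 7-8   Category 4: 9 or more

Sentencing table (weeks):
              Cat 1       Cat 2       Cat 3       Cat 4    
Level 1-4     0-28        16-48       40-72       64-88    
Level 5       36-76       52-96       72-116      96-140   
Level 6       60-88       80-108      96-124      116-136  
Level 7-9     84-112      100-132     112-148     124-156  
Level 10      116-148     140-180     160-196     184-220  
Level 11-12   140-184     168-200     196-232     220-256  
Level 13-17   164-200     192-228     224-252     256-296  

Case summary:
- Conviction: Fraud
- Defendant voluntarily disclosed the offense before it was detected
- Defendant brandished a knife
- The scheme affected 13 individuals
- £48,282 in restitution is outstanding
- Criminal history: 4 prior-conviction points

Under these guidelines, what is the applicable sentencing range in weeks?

Base offense level for fraud: 2.
A1 does not apply.
A2 applies: 2 + 1 = 3.
A3 applies (level before this adjustment is 3 < 9, so +3): 3 + 3 = 6.
A4 applies (level before this adjustment is 6 < 12, so +2): 6 + 2 = 8.
A5 applies: 8 − 1 = 7.
Final offense level: 7.
Criminal history: 4 prior points → Category 2 (2-6).
Level 7 falls in the 7-9 band.
Grid: Level 7-9 × Category 2 = 100-132 weeks.

100-132 weeks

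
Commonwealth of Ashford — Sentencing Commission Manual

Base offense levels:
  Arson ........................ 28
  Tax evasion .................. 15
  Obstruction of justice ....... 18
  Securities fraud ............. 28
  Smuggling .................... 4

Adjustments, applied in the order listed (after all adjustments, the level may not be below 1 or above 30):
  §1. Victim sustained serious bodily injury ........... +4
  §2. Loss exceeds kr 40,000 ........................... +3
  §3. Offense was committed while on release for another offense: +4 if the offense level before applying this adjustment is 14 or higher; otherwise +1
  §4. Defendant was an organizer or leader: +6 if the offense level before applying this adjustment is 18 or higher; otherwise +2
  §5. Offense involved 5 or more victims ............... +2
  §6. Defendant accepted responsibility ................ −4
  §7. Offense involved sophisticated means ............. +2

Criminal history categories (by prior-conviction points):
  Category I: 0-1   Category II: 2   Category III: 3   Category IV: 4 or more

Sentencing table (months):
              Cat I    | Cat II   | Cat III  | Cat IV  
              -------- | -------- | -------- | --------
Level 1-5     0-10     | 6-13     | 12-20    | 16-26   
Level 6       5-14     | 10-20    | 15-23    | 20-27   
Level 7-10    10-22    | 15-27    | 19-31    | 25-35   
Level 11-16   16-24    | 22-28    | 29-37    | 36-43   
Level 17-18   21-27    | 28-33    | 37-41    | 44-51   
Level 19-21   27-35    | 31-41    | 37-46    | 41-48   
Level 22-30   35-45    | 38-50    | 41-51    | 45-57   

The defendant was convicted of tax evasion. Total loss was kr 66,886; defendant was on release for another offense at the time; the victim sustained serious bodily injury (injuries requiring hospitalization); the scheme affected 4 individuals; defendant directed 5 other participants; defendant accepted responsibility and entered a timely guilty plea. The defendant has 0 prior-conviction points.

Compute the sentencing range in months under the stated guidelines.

Base offense level for tax evasion: 15.
§1 applies: 15 + 4 = 19.
§2 applies: 19 + 3 = 22.
§3 applies (level before this adjustment is 22 ≥ 14, so +4): 22 + 4 = 26.
§4 applies (level before this adjustment is 26 ≥ 18, so +6): 26 + 6 = 32.
§5 does not apply.
§6 applies: 32 − 4 = 28.
§7 does not apply.
Final offense level: 28.
Criminal history: 0 prior points → Category I (0-1).
Level 28 falls in the 22-30 band.
Grid: Level 22-30 × Category I = 35-45 months.

35-45 months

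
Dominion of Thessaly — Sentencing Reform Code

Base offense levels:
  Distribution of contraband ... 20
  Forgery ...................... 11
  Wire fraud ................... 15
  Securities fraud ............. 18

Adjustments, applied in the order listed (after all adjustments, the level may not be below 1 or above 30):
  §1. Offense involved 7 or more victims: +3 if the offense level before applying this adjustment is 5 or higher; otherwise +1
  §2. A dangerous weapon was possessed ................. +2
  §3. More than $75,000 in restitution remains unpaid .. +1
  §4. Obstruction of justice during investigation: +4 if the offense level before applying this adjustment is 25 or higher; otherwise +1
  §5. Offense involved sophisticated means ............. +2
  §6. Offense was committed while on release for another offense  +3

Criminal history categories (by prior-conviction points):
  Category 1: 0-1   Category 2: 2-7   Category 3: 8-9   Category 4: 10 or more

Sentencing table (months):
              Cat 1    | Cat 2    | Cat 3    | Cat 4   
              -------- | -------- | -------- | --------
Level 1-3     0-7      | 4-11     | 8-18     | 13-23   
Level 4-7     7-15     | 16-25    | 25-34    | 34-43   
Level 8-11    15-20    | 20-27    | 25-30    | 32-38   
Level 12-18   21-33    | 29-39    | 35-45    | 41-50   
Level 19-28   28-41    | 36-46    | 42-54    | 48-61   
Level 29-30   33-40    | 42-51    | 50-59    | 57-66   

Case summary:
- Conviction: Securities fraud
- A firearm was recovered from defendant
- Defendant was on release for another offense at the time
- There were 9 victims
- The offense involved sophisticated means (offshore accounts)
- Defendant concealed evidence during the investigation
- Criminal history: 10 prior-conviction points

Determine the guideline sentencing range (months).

57-66 months

Base offense level for securities fraud: 18.
§1 applies (level before this adjustment is 18 ≥ 5, so +3): 18 + 3 = 21.
§2 applies: 21 + 2 = 23.
§4 applies (level before this adjustment is 23 < 25, so +1): 23 + 1 = 24.
§5 applies: 24 + 2 = 26.
§6 applies: 26 + 3 = 29.
Final offense level: 29.
Criminal history: 10 prior points → Category 4 (10+).
Level 29 falls in the 29-30 band.
Grid: Level 29-30 × Category 4 = 57-66 months.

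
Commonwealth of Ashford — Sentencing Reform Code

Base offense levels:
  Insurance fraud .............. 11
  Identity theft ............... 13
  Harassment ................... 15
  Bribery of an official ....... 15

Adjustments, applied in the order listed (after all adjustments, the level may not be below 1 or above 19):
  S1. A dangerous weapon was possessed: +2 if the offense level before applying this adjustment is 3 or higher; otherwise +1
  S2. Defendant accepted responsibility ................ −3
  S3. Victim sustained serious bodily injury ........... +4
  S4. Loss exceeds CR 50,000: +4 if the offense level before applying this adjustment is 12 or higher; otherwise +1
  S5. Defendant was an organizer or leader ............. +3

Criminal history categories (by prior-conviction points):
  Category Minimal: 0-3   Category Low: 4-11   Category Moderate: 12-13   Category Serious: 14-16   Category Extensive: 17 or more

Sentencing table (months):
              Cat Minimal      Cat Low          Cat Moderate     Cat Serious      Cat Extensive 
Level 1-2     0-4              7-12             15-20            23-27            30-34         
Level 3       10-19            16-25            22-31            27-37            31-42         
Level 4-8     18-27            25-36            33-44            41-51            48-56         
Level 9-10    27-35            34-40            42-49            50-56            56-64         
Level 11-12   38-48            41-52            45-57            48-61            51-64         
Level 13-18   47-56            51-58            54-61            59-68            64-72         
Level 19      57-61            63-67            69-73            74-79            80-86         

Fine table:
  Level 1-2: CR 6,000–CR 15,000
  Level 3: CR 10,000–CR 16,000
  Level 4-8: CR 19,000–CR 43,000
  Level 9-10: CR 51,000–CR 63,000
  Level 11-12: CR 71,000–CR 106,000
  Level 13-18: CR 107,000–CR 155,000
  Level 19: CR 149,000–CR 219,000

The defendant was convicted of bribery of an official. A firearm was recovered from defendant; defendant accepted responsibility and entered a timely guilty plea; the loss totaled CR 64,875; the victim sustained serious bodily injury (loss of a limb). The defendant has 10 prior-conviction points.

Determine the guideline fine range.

Base offense level for bribery of an official: 15.
S1 applies (level before this adjustment is 15 ≥ 3, so +2): 15 + 2 = 17.
S2 applies: 17 − 3 = 14.
S3 applies: 14 + 4 = 18.
S4 applies (level before this adjustment is 18 ≥ 12, so +4): 18 + 4 = 22.
S5 does not apply.
Level 22 exceeds the maximum of 19; capped at 19.
Final offense level: 19.
Level 19 falls in the 19 band.
Fine table: Level 19 → CR 149,000–CR 219,000.

CR 149,000–CR 219,000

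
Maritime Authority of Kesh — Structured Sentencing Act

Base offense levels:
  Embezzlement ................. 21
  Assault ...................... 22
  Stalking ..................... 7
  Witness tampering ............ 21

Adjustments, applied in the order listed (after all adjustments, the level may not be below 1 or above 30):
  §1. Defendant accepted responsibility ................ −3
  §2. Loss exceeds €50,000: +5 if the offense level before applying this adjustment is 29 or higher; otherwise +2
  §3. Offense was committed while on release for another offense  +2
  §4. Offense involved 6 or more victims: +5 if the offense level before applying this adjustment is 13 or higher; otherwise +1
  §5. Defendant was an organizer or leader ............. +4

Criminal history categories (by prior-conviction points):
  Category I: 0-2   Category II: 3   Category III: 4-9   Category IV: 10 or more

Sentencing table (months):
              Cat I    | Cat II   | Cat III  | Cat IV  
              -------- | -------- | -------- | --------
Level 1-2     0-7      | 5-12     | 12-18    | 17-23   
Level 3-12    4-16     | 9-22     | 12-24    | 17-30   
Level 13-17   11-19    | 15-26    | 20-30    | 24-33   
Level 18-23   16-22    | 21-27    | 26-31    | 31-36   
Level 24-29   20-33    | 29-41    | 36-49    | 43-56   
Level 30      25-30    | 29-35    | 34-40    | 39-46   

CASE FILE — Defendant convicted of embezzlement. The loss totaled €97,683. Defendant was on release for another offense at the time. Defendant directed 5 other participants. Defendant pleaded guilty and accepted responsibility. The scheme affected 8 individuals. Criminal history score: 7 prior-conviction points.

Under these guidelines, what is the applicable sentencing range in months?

Base offense level for embezzlement: 21.
§1 applies: 21 − 3 = 18.
§2 applies (level before this adjustment is 18 < 29, so +2): 18 + 2 = 20.
§3 applies: 20 + 2 = 22.
§4 applies (level before this adjustment is 22 ≥ 13, so +5): 22 + 5 = 27.
§5 applies: 27 + 4 = 31.
Level 31 exceeds the maximum of 30; capped at 30.
Final offense level: 30.
Criminal history: 7 prior points → Category III (4-9).
Level 30 falls in the 30 band.
Grid: Level 30 × Category III = 34-40 months.

34-40 months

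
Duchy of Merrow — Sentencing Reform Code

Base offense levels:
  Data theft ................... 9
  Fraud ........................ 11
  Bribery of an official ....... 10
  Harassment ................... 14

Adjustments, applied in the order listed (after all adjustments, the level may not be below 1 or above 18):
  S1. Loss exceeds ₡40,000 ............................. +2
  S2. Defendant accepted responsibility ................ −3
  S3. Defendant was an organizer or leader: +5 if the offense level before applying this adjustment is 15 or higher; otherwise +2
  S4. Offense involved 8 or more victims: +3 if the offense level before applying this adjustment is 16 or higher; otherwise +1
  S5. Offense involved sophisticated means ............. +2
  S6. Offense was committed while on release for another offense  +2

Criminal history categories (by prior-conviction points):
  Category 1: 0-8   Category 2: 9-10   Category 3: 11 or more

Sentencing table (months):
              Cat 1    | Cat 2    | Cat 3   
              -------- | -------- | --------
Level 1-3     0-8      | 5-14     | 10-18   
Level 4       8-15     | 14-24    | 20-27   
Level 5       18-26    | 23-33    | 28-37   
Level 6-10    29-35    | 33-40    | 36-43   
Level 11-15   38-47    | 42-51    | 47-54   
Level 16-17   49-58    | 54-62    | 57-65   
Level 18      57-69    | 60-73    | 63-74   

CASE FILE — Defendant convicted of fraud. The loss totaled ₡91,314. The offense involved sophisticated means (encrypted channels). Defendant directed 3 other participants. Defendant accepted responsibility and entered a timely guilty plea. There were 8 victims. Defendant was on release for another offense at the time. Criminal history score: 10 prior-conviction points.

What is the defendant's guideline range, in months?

54-62 months

Base offense level for fraud: 11.
S1 applies: 11 + 2 = 13.
S2 applies: 13 − 3 = 10.
S3 applies (level before this adjustment is 10 < 15, so +2): 10 + 2 = 12.
S4 applies (level before this adjustment is 12 < 16, so +1): 12 + 1 = 13.
S5 applies: 13 + 2 = 15.
S6 applies: 15 + 2 = 17.
Final offense level: 17.
Criminal history: 10 prior points → Category 2 (9-10).
Level 17 falls in the 16-17 band.
Grid: Level 16-17 × Category 2 = 54-62 months.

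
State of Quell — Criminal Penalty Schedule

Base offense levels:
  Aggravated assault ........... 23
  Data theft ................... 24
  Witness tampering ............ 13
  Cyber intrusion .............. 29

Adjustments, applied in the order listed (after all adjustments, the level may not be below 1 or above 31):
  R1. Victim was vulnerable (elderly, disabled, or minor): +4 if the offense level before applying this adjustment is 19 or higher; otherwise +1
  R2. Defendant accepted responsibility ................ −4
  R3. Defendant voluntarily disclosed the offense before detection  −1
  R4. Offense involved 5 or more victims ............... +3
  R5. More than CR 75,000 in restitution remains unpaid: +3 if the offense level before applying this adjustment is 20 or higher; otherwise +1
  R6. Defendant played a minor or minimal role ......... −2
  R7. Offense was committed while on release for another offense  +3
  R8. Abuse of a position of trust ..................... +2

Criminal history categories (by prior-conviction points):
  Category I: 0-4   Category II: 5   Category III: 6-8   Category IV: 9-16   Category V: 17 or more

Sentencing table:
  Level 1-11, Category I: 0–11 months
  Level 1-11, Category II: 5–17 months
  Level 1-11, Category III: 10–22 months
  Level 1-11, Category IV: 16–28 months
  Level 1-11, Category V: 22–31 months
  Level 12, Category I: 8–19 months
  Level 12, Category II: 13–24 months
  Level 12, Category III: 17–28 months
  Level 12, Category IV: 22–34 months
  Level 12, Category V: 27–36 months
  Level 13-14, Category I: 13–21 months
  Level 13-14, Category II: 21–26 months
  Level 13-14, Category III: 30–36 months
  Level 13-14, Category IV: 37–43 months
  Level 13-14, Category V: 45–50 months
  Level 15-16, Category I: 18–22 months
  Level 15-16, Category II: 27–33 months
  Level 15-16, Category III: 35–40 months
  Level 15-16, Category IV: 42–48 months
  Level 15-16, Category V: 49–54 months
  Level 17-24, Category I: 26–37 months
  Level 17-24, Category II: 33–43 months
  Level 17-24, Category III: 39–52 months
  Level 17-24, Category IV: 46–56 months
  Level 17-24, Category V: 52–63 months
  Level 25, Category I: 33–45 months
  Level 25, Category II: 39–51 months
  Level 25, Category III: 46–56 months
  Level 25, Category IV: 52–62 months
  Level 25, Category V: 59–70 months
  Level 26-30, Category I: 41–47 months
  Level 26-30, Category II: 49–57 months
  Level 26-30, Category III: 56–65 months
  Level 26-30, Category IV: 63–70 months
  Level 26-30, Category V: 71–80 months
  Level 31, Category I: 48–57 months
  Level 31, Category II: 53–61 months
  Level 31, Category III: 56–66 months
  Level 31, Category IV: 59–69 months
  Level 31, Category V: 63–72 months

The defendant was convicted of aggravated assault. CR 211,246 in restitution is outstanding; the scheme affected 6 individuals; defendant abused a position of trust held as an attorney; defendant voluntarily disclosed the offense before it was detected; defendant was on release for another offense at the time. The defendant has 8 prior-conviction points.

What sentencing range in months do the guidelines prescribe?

Base offense level for aggravated assault: 23.
R1 does not apply.
R2 does not apply.
R3 applies: 23 − 1 = 22.
R4 applies: 22 + 3 = 25.
R5 applies (level before this adjustment is 25 ≥ 20, so +3): 25 + 3 = 28.
R6 does not apply.
R7 applies: 28 + 3 = 31.
R8 applies: 31 + 2 = 33.
Level 33 exceeds the maximum of 31; capped at 31.
Final offense level: 31.
Criminal history: 8 prior points → Category III (6-8).
Level 31 falls in the 31 band.
Grid: Level 31 × Category III = 56-66 months.

56-66 months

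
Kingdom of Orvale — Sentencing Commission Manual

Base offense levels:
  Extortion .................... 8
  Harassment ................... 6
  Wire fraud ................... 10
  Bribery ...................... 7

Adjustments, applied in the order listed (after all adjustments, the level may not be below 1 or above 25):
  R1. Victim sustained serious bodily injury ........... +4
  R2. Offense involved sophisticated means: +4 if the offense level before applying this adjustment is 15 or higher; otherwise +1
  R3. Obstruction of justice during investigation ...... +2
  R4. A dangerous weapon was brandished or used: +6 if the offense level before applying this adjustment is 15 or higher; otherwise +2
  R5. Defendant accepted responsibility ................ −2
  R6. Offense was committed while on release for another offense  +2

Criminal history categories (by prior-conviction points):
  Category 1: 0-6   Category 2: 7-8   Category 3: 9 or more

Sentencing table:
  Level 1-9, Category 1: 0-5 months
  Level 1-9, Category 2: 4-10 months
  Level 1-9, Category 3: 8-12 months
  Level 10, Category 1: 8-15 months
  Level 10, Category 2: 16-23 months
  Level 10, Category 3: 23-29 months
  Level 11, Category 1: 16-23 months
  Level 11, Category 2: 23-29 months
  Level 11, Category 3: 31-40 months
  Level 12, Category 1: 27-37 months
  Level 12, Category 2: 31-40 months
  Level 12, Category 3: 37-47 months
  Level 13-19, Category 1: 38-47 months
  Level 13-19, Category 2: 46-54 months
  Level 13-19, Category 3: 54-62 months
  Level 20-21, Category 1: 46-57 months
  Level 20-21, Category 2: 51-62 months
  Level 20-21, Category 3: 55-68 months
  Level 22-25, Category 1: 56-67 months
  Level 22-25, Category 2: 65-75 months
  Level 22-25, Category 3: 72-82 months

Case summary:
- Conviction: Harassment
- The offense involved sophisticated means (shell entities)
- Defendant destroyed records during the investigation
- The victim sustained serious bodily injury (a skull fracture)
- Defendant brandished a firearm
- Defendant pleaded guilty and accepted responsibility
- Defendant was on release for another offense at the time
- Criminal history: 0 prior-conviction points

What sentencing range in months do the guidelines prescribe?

Base offense level for harassment: 6.
R1 applies: 6 + 4 = 10.
R2 applies (level before this adjustment is 10 < 15, so +1): 10 + 1 = 11.
R3 applies: 11 + 2 = 13.
R4 applies (level before this adjustment is 13 < 15, so +2): 13 + 2 = 15.
R5 applies: 15 − 2 = 13.
R6 applies: 13 + 2 = 15.
Final offense level: 15.
Criminal history: 0 prior points → Category 1 (0-6).
Level 15 falls in the 13-19 band.
Grid: Level 13-19 × Category 1 = 38-47 months.

38-47 months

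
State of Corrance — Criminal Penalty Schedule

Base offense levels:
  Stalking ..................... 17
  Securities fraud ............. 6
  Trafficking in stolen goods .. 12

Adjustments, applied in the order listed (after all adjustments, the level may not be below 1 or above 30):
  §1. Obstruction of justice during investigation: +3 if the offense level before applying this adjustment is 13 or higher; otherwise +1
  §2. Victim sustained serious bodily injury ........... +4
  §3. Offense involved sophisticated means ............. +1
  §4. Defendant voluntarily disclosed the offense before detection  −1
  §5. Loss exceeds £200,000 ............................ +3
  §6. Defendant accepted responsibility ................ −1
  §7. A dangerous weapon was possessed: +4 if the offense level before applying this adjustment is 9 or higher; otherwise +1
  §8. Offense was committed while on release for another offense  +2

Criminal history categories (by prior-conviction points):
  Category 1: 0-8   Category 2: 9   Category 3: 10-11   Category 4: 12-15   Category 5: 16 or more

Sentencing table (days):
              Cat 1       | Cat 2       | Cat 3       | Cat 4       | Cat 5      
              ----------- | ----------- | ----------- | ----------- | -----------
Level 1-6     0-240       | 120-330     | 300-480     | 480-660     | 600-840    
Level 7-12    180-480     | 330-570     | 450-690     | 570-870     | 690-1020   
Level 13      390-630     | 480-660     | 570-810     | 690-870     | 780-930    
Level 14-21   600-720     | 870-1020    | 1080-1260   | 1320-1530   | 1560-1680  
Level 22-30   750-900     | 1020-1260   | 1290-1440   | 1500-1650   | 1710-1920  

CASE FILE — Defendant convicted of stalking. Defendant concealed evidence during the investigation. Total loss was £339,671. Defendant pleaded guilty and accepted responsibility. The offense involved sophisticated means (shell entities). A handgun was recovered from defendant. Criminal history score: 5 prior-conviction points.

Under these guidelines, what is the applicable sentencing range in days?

Base offense level for stalking: 17.
§1 applies (level before this adjustment is 17 ≥ 13, so +3): 17 + 3 = 20.
§3 applies: 20 + 1 = 21.
§5 applies: 21 + 3 = 24.
§6 applies: 24 − 1 = 23.
§7 applies (level before this adjustment is 23 ≥ 9, so +4): 23 + 4 = 27.
§8 does not apply.
Final offense level: 27.
Criminal history: 5 prior points → Category 1 (0-8).
Level 27 falls in the 22-30 band.
Grid: Level 22-30 × Category 1 = 750-900 days.

750-900 days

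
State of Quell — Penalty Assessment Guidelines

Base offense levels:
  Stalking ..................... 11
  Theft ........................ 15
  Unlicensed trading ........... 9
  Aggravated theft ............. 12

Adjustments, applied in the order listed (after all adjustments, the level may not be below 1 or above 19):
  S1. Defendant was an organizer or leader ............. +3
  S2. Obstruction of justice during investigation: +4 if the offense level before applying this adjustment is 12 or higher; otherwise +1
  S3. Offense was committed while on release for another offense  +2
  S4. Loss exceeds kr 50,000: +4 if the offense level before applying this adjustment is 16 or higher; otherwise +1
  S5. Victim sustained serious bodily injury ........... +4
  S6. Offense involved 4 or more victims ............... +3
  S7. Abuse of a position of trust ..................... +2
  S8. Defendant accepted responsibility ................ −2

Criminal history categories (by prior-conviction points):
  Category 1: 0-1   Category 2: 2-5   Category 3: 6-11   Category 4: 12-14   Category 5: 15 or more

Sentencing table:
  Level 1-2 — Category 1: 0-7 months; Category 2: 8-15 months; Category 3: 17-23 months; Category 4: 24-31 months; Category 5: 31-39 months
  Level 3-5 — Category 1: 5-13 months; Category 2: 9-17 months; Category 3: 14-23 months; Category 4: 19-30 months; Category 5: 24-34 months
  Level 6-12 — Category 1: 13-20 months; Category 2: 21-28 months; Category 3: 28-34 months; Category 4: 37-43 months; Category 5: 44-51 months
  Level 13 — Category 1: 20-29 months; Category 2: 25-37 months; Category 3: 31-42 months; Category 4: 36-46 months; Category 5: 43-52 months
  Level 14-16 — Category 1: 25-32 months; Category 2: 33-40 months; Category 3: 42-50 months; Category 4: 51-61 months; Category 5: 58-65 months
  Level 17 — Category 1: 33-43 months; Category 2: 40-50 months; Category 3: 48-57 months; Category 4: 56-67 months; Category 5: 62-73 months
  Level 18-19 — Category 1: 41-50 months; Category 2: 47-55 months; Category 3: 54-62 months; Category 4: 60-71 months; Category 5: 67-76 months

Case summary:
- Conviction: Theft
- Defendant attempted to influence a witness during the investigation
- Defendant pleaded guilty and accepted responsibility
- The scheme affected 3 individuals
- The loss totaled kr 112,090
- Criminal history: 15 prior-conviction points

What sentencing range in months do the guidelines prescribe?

Base offense level for theft: 15.
S1 does not apply.
S2 applies (level before this adjustment is 15 ≥ 12, so +4): 15 + 4 = 19.
S4 applies (level before this adjustment is 19 ≥ 16, so +4): 19 + 4 = 23.
S8 applies: 23 − 2 = 21.
Level 21 exceeds the maximum of 19; capped at 19.
Final offense level: 19.
Criminal history: 15 prior points → Category 5 (15+).
Level 19 falls in the 18-19 band.
Grid: Level 18-19 × Category 5 = 67-76 months.

67-76 months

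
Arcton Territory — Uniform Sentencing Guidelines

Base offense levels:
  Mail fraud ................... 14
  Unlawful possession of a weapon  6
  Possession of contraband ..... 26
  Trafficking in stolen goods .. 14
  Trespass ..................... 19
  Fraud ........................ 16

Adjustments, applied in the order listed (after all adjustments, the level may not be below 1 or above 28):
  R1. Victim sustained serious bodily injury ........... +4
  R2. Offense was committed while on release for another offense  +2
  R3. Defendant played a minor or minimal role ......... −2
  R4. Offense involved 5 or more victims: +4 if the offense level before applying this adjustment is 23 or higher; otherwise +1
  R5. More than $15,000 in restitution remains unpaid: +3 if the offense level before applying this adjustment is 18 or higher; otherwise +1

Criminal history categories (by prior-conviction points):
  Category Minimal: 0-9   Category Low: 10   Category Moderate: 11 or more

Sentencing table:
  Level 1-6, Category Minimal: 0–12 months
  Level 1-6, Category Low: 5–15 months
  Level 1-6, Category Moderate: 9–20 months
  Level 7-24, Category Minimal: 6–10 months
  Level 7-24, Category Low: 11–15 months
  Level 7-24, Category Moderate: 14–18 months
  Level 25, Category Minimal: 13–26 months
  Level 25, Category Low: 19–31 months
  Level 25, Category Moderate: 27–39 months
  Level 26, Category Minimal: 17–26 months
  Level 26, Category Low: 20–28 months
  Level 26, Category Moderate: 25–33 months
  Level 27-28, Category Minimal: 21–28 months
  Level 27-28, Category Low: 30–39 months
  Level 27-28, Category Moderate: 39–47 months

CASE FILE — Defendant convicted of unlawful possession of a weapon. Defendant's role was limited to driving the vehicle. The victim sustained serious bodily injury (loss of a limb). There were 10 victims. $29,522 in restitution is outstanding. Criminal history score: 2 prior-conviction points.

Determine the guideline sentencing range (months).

6-10 months

Base offense level for unlawful possession of a weapon: 6.
R1 applies: 6 + 4 = 10.
R3 applies: 10 − 2 = 8.
R4 applies (level before this adjustment is 8 < 23, so +1): 8 + 1 = 9.
R5 applies (level before this adjustment is 9 < 18, so +1): 9 + 1 = 10.
Final offense level: 10.
Criminal history: 2 prior points → Category Minimal (0-9).
Level 10 falls in the 7-24 band.
Grid: Level 7-24 × Category Minimal = 6-10 months.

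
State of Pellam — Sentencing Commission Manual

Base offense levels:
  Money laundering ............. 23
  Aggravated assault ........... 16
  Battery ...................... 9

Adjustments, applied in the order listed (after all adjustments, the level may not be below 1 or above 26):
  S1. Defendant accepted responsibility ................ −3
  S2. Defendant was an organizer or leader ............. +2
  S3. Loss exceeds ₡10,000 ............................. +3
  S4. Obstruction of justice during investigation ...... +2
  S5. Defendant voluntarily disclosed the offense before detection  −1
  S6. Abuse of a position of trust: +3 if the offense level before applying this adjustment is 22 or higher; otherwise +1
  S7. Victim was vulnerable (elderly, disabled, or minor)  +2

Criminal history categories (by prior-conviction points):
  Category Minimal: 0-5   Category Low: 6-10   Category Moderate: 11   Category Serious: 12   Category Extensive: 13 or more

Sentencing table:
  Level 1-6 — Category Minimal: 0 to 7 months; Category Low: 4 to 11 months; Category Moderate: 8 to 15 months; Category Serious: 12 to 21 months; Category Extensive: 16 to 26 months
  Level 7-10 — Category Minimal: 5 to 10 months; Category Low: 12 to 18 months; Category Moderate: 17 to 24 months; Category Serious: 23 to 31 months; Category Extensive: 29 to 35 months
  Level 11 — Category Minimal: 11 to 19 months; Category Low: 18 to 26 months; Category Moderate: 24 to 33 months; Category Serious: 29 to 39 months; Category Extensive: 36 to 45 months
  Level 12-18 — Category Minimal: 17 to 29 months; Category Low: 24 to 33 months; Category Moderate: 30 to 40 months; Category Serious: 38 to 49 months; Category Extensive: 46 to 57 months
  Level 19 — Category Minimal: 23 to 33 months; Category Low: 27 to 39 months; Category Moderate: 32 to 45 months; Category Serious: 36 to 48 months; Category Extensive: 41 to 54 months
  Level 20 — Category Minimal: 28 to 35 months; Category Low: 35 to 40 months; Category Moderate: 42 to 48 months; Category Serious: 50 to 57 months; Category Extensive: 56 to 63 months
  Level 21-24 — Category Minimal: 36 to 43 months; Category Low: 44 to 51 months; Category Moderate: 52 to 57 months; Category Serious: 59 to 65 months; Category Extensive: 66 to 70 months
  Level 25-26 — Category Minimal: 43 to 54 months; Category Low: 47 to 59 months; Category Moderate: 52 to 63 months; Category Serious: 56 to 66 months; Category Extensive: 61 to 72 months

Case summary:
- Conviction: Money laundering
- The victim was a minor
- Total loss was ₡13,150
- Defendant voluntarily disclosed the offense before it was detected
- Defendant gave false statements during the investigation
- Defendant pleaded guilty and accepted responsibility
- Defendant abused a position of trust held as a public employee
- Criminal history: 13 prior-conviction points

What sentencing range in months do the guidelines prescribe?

Base offense level for money laundering: 23.
S1 applies: 23 − 3 = 20.
S2 does not apply.
S3 applies: 20 + 3 = 23.
S4 applies: 23 + 2 = 25.
S5 applies: 25 − 1 = 24.
S6 applies (level before this adjustment is 24 ≥ 22, so +3): 24 + 3 = 27.
S7 applies: 27 + 2 = 29.
Level 29 exceeds the maximum of 26; capped at 26.
Final offense level: 26.
Criminal history: 13 prior points → Category Extensive (13+).
Level 26 falls in the 25-26 band.
Grid: Level 25-26 × Category Extensive = 61-72 months.

61-72 months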